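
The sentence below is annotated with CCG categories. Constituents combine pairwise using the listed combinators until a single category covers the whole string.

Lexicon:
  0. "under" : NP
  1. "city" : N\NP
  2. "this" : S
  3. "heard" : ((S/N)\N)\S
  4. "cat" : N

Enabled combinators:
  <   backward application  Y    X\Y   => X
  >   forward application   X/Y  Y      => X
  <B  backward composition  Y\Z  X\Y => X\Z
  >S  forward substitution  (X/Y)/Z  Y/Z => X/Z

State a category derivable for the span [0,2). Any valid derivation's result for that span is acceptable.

N

[0,5] S   >
  [0,4] S/N   <
    [0,2] N   <
      [0,1] "under" : NP
      [1,2] "city" : N\NP
    [2,4] (S/N)\N   <
      [2,3] "this" : S
      [3,4] "heard" : ((S/N)\N)\S
  [4,5] "cat" : N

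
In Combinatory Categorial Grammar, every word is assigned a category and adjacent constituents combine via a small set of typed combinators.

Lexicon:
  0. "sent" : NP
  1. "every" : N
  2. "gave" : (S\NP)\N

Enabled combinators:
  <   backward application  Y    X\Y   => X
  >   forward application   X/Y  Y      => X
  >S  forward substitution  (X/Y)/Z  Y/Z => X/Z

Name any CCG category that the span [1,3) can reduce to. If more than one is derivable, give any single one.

[0,3] S   <
  [0,1] "sent" : NP
  [1,3] S\NP   <
    [1,2] "every" : N
    [2,3] "gave" : (S\NP)\N

S\NP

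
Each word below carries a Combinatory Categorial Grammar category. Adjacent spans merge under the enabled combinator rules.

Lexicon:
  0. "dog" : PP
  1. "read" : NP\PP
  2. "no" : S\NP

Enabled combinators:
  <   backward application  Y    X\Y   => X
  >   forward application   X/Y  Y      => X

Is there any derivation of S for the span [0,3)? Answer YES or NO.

[0,3] S   <
  [0,2] NP   <
    [0,1] "dog" : PP
    [1,2] "read" : NP\PP
  [2,3] "no" : S\NP

YES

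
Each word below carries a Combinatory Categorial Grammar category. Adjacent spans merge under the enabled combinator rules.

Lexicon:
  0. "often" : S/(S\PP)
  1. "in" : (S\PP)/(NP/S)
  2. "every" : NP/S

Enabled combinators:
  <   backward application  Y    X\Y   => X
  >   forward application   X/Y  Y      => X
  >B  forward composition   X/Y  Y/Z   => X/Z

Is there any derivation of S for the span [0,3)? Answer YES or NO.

YES

[0,3] S   >
  [0,1] "often" : S/(S\PP)
  [1,3] S\PP   >
    [1,2] "in" : (S\PP)/(NP/S)
    [2,3] "every" : NP/S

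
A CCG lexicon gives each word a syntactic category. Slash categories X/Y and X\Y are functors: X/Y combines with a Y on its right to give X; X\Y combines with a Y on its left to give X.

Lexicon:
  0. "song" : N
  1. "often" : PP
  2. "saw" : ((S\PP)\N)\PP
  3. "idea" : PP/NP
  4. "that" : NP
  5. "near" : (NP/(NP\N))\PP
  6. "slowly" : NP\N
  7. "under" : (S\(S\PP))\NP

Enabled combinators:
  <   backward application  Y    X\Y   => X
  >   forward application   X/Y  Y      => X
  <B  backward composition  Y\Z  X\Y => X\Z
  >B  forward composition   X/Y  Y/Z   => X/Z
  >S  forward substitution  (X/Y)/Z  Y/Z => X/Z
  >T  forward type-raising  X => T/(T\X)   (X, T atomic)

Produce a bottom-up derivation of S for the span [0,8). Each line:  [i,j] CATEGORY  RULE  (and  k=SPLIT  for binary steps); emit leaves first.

[0,8] S   <
  [0,3] S\PP   <
    [0,1] "song" : N
    [1,3] (S\PP)\N   <
      [1,2] "often" : PP
      [2,3] "saw" : ((S\PP)\N)\PP
  [3,8] S\(S\PP)   <
    [3,7] NP   >
      [3,6] NP/(NP\N)   <
        [3,5] PP   >
          [3,4] "idea" : PP/NP
          [4,5] "that" : NP
        [5,6] "near" : (NP/(NP\N))\PP
      [6,7] "slowly" : NP\N
    [7,8] "under" : (S\(S\PP))\NP

[0,1] N  lex  "song"
[1,2] PP  lex  "often"
[2,3] ((S\PP)\N)\PP  lex  "saw"
[1,3] (S\PP)\N  <  k=2
[0,3] S\PP  <  k=1
[3,4] PP/NP  lex  "idea"
[4,5] NP  lex  "that"
[3,5] PP  >  k=4
[5,6] (NP/(NP\N))\PP  lex  "near"
[3,6] NP/(NP\N)  <  k=5
[6,7] NP\N  lex  "slowly"
[3,7] NP  >  k=6
[7,8] (S\(S\PP))\NP  lex  "under"
[3,8] S\(S\PP)  <  k=7
[0,8] S  <  k=3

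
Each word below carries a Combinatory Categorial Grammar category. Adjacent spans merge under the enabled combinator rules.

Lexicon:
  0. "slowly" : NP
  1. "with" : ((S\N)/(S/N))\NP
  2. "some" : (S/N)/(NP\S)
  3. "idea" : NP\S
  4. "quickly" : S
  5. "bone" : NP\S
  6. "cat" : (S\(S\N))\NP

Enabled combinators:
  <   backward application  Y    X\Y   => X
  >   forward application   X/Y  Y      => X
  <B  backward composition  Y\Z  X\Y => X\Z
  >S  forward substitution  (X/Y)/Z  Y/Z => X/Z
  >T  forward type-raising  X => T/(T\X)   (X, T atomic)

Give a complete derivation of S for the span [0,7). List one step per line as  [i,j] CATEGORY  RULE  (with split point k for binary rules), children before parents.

[0,7] S   <
  [0,4] S\N   >
    [0,2] (S\N)/(S/N)   <
      [0,1] "slowly" : NP
      [1,2] "with" : ((S\N)/(S/N))\NP
    [2,4] S/N   >
      [2,3] "some" : (S/N)/(NP\S)
      [3,4] "idea" : NP\S
  [4,7] S\(S\N)   <
    [4,6] NP   <
      [4,5] "quickly" : S
      [5,6] "bone" : NP\S
    [6,7] "cat" : (S\(S\N))\NP

[0,1] NP  lex  "slowly"
[1,2] ((S\N)/(S/N))\NP  lex  "with"
[0,2] (S\N)/(S/N)  <  k=1
[2,3] (S/N)/(NP\S)  lex  "some"
[3,4] NP\S  lex  "idea"
[2,4] S/N  >  k=3
[0,4] S\N  >  k=2
[4,5] S  lex  "quickly"
[5,6] NP\S  lex  "bone"
[4,6] NP  <  k=5
[6,7] (S\(S\N))\NP  lex  "cat"
[4,7] S\(S\N)  <  k=6
[0,7] S  <  k=4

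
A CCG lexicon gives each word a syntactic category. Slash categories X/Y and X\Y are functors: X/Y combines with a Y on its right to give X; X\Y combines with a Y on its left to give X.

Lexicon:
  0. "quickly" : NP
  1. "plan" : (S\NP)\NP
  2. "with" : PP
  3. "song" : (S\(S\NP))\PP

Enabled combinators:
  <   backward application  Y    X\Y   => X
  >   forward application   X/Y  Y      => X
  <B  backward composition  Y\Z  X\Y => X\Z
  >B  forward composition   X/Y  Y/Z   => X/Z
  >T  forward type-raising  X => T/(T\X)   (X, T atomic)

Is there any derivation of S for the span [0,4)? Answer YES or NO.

YES

[0,4] S   <
  [0,2] S\NP   <
    [0,1] "quickly" : NP
    [1,2] "plan" : (S\NP)\NP
  [2,4] S\(S\NP)   <
    [2,3] "with" : PP
    [3,4] "song" : (S\(S\NP))\PP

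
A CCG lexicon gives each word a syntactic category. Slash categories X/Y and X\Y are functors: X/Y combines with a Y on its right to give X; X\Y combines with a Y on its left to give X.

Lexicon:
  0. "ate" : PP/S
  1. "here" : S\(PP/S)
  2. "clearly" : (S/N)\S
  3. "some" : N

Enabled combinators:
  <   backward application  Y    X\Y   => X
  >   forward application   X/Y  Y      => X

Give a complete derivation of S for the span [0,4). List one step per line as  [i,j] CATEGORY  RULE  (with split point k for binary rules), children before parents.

[0,1] PP/S  lex  "ate"
[1,2] S\(PP/S)  lex  "here"
[0,2] S  <  k=1
[2,3] (S/N)\S  lex  "clearly"
[0,3] S/N  <  k=2
[3,4] N  lex  "some"
[0,4] S  >  k=3

[0,4] S   >
  [0,3] S/N   <
    [0,2] S   <
      [0,1] "ate" : PP/S
      [1,2] "here" : S\(PP/S)
    [2,3] "clearly" : (S/N)\S
  [3,4] "some" : N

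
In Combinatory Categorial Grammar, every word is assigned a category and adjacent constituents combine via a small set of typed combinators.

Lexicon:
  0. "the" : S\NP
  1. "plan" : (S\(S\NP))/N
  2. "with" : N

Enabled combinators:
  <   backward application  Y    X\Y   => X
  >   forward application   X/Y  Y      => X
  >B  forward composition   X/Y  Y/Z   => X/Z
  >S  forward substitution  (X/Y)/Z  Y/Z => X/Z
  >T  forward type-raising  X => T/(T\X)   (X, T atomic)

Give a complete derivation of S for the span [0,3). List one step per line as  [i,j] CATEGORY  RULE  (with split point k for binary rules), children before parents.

[0,3] S   <
  [0,1] "the" : S\NP
  [1,3] S\(S\NP)   >
    [1,2] "plan" : (S\(S\NP))/N
    [2,3] "with" : N

[0,1] S\NP  lex  "the"
[1,2] (S\(S\NP))/N  lex  "plan"
[2,3] N  lex  "with"
[1,3] S\(S\NP)  >  k=2
[0,3] S  <  k=1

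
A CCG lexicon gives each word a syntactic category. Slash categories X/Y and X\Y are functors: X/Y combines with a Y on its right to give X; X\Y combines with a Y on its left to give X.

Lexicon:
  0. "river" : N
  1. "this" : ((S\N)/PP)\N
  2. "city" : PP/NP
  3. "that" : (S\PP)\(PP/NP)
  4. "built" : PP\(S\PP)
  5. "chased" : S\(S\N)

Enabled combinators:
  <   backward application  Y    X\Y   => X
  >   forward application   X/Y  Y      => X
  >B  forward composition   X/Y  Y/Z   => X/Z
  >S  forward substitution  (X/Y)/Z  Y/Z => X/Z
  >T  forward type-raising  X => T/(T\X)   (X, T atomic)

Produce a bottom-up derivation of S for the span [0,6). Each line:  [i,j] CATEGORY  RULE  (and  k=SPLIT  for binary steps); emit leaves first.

[0,6] S   <
  [0,5] S\N   >
    [0,2] (S\N)/PP   <
      [0,1] "river" : N
      [1,2] "this" : ((S\N)/PP)\N
    [2,5] PP   <
      [2,4] S\PP   <
        [2,3] "city" : PP/NP
        [3,4] "that" : (S\PP)\(PP/NP)
      [4,5] "built" : PP\(S\PP)
  [5,6] "chased" : S\(S\N)

[0,1] N  lex  "river"
[1,2] ((S\N)/PP)\N  lex  "this"
[0,2] (S\N)/PP  <  k=1
[2,3] PP/NP  lex  "city"
[3,4] (S\PP)\(PP/NP)  lex  "that"
[2,4] S\PP  <  k=3
[4,5] PP\(S\PP)  lex  "built"
[2,5] PP  <  k=4
[0,5] S\N  >  k=2
[5,6] S\(S\N)  lex  "chased"
[0,6] S  <  k=5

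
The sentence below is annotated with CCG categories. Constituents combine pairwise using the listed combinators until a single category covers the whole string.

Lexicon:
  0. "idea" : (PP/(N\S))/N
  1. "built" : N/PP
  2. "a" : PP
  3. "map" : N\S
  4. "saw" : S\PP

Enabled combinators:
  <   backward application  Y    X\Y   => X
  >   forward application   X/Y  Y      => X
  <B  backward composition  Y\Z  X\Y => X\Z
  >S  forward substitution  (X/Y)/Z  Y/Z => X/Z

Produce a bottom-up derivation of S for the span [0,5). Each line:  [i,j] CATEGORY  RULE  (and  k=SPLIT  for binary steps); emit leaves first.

[0,5] S   <
  [0,4] PP   >
    [0,3] PP/(N\S)   >
      [0,1] "idea" : (PP/(N\S))/N
      [1,3] N   >
        [1,2] "built" : N/PP
        [2,3] "a" : PP
    [3,4] "map" : N\S
  [4,5] "saw" : S\PP

[0,1] (PP/(N\S))/N  lex  "idea"
[1,2] N/PP  lex  "built"
[2,3] PP  lex  "a"
[1,3] N  >  k=2
[0,3] PP/(N\S)  >  k=1
[3,4] N\S  lex  "map"
[0,4] PP  >  k=3
[4,5] S\PP  lex  "saw"
[0,5] S  <  k=4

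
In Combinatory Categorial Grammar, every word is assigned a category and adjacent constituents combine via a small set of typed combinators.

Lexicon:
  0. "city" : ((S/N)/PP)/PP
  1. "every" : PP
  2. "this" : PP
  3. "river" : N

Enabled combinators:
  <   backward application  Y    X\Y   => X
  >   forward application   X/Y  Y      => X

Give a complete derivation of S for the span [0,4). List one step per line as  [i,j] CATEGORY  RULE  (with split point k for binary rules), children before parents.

[0,1] ((S/N)/PP)/PP  lex  "city"
[1,2] PP  lex  "every"
[0,2] (S/N)/PP  >  k=1
[2,3] PP  lex  "this"
[0,3] S/N  >  k=2
[3,4] N  lex  "river"
[0,4] S  >  k=3

[0,4] S   >
  [0,3] S/N   >
    [0,2] (S/N)/PP   >
      [0,1] "city" : ((S/N)/PP)/PP
      [1,2] "every" : PP
    [2,3] "this" : PP
  [3,4] "river" : N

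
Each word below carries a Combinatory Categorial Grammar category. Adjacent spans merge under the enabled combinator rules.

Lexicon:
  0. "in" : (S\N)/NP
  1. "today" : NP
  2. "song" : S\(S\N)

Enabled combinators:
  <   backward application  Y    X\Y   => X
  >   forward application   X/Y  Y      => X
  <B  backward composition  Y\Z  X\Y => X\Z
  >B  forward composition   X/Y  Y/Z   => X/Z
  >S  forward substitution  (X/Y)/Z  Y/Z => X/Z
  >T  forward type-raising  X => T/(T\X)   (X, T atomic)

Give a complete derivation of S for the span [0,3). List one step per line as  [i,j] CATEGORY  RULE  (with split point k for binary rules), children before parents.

[0,1] (S\N)/NP  lex  "in"
[1,2] NP  lex  "today"
[0,2] S\N  >  k=1
[2,3] S\(S\N)  lex  "song"
[0,3] S  <  k=2

[0,3] S   <
  [0,2] S\N   >
    [0,1] "in" : (S\N)/NP
    [1,2] "today" : NP
  [2,3] "song" : S\(S\N)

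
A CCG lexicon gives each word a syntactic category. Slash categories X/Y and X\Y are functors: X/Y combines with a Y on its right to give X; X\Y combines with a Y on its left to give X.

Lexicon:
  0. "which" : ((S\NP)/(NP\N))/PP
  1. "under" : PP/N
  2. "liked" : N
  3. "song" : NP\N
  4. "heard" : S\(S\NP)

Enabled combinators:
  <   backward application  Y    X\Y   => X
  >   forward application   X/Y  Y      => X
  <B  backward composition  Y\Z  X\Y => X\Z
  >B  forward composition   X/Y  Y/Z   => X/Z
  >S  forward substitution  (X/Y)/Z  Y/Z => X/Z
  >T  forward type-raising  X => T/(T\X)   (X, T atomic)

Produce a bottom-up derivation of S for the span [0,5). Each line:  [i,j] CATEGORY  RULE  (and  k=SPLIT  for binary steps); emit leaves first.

[0,5] S   <
  [0,4] S\NP   >
    [0,3] (S\NP)/(NP\N)   >
      [0,1] "which" : ((S\NP)/(NP\N))/PP
      [1,3] PP   >
        [1,2] "under" : PP/N
        [2,3] "liked" : N
    [3,4] "song" : NP\N
  [4,5] "heard" : S\(S\NP)

[0,1] ((S\NP)/(NP\N))/PP  lex  "which"
[1,2] PP/N  lex  "under"
[2,3] N  lex  "liked"
[1,3] PP  >  k=2
[0,3] (S\NP)/(NP\N)  >  k=1
[3,4] NP\N  lex  "song"
[0,4] S\NP  >  k=3
[4,5] S\(S\NP)  lex  "heard"
[0,5] S  <  k=4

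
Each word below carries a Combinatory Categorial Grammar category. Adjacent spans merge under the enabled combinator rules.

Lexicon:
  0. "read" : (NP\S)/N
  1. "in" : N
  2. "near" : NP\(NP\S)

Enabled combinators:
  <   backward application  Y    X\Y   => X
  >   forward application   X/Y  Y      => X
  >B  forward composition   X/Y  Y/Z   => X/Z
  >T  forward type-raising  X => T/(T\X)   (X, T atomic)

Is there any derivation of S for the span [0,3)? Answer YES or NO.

NO

(NP\S)/N N NP\(NP\S)
CKY chart[0,3] = {N/(N\NP), NP, NP/(NP\NP), PP/(PP\NP), S/(S\NP)}; S ∉ chart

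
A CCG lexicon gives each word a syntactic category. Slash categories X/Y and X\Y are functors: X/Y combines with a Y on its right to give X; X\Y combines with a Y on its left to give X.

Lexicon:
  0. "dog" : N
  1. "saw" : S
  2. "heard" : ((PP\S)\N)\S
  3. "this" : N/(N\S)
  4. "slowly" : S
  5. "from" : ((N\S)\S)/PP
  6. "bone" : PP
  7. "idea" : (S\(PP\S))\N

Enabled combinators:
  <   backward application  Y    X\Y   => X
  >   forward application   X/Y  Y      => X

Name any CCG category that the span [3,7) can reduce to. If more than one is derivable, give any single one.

N

[0,8] S   <
  [0,3] PP\S   <
    [0,1] "dog" : N
    [1,3] (PP\S)\N   <
      [1,2] "saw" : S
      [2,3] "heard" : ((PP\S)\N)\S
  [3,8] S\(PP\S)   <
    [3,7] N   >
      [3,4] "this" : N/(N\S)
      [4,7] N\S   <
        [4,5] "slowly" : S
        [5,7] (N\S)\S   >
          [5,6] "from" : ((N\S)\S)/PP
          [6,7] "bone" : PP
    [7,8] "idea" : (S\(PP\S))\N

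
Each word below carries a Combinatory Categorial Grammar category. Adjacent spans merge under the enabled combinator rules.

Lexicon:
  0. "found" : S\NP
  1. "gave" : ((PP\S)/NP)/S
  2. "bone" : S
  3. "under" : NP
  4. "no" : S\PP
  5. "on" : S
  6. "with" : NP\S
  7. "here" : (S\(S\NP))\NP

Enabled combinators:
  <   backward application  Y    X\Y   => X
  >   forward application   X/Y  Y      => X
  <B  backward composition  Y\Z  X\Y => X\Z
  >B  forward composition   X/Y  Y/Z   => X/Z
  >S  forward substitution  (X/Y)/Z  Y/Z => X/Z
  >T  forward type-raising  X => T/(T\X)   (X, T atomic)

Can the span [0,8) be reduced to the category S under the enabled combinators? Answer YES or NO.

[0,8] S   <
  [0,5] S\NP   <B
    [0,4] PP\NP   <B
      [0,1] "found" : S\NP
      [1,4] PP\S   >
        [1,3] (PP\S)/NP   >
          [1,2] "gave" : ((PP\S)/NP)/S
          [2,3] "bone" : S
        [3,4] "under" : NP
    [4,5] "no" : S\PP
  [5,8] S\(S\NP)   <
    [5,7] NP   <
      [5,6] "on" : S
      [6,7] "with" : NP\S
    [7,8] "here" : (S\(S\NP))\NP

YES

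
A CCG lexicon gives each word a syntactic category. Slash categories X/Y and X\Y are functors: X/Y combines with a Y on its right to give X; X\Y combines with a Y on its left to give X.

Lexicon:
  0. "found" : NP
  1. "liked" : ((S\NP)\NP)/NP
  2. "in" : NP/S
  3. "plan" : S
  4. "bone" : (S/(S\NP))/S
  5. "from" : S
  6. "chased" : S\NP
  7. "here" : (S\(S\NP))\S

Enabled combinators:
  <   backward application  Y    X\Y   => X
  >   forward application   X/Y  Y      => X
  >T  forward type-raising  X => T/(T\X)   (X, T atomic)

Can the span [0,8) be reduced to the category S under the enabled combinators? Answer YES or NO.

YES

[0,8] S   <
  [0,4] S\NP   <
    [0,1] "found" : NP
    [1,4] (S\NP)\NP   >
      [1,2] "liked" : ((S\NP)\NP)/NP
      [2,4] NP   >
        [2,3] "in" : NP/S
        [3,4] "plan" : S
  [4,8] S\(S\NP)   <
    [4,7] S   >
      [4,6] S/(S\NP)   >
        [4,5] "bone" : (S/(S\NP))/S
        [5,6] "from" : S
      [6,7] "chased" : S\NP
    [7,8] "here" : (S\(S\NP))\S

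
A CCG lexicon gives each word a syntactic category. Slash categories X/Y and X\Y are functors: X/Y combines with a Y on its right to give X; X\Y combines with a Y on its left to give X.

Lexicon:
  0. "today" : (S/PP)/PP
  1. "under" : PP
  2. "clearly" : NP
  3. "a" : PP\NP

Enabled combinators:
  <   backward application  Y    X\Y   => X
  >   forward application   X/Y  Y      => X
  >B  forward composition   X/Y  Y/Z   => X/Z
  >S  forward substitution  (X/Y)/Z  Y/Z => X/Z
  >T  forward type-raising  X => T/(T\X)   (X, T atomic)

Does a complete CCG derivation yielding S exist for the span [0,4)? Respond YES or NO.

[0,4] S   >
  [0,2] S/PP   >
    [0,1] "today" : (S/PP)/PP
    [1,2] "under" : PP
  [2,4] PP   >
    [2,3] PP/(PP\NP)   >T
      [2,3] "clearly" : NP
    [3,4] "a" : PP\NP

YES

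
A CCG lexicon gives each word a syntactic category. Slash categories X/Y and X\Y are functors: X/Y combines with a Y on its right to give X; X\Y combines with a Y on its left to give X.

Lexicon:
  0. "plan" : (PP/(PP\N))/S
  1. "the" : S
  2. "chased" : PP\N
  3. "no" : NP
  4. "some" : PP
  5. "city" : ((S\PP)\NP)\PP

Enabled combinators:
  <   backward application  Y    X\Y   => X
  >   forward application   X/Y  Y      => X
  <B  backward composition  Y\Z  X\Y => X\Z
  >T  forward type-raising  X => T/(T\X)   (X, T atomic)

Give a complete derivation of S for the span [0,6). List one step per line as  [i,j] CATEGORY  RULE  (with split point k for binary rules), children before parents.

[0,6] S   <
  [0,3] PP   >
    [0,2] PP/(PP\N)   >
      [0,1] "plan" : (PP/(PP\N))/S
      [1,2] "the" : S
    [2,3] "chased" : PP\N
  [3,6] S\PP   <
    [3,4] "no" : NP
    [4,6] (S\PP)\NP   <
      [4,5] "some" : PP
      [5,6] "city" : ((S\PP)\NP)\PP

[0,1] (PP/(PP\N))/S  lex  "plan"
[1,2] S  lex  "the"
[0,2] PP/(PP\N)  >  k=1
[2,3] PP\N  lex  "chased"
[0,3] PP  >  k=2
[3,4] NP  lex  "no"
[4,5] PP  lex  "some"
[5,6] ((S\PP)\NP)\PP  lex  "city"
[4,6] (S\PP)\NP  <  k=5
[3,6] S\PP  <  k=4
[0,6] S  <  k=3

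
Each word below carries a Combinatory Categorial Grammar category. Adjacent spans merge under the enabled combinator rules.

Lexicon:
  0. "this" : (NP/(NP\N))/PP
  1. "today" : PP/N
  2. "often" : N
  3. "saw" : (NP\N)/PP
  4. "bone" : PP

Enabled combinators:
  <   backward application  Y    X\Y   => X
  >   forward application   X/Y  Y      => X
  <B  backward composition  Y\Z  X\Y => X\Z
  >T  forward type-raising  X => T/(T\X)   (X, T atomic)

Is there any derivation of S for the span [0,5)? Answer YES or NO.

NO

(NP/(NP\N))/PP PP/N N (NP\N)/PP PP
CKY chart[0,5] = {N/(N\NP), NP, NP/(NP\NP), PP/(PP\NP), S/(S\NP)}; S ∉ chart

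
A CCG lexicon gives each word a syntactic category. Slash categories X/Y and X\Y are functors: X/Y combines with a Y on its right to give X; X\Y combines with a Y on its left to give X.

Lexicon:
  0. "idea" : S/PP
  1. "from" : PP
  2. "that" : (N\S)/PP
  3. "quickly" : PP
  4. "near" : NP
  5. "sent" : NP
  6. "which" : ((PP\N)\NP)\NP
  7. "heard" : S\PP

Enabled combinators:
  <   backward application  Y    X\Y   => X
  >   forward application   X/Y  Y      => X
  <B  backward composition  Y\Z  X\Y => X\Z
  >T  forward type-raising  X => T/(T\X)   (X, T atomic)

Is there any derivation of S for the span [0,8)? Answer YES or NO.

[0,8] S   <
  [0,4] N   <
    [0,2] S   >
      [0,1] "idea" : S/PP
      [1,2] "from" : PP
    [2,4] N\S   >
      [2,3] "that" : (N\S)/PP
      [3,4] "quickly" : PP
  [4,8] S\N   <B
    [4,7] PP\N   <
      [4,5] "near" : NP
      [5,7] (PP\N)\NP   <
        [5,6] "sent" : NP
        [6,7] "which" : ((PP\N)\NP)\NP
    [7,8] "heard" : S\PP

YES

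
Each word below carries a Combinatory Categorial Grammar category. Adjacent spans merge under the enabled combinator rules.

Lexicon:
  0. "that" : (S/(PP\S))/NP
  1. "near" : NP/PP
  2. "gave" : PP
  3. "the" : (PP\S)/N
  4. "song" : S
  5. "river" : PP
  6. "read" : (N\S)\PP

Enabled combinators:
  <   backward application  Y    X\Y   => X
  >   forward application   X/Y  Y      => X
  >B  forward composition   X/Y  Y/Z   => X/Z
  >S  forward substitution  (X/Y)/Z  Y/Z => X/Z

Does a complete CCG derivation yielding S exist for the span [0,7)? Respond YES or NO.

YES

[0,7] S   >
  [0,3] S/(PP\S)   >
    [0,1] "that" : (S/(PP\S))/NP
    [1,3] NP   >
      [1,2] "near" : NP/PP
      [2,3] "gave" : PP
  [3,7] PP\S   >
    [3,4] "the" : (PP\S)/N
    [4,7] N   <
      [4,5] "song" : S
      [5,7] N\S   <
        [5,6] "river" : PP
        [6,7] "read" : (N\S)\PP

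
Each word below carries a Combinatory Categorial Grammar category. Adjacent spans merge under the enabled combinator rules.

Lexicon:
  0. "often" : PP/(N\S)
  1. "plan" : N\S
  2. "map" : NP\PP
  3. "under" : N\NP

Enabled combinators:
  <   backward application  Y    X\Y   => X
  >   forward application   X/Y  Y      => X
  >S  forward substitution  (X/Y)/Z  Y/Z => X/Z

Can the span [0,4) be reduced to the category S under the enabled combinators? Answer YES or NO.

NO

PP/(N\S) N\S NP\PP N\NP
CKY chart[0,4] = {N}; S ∉ chart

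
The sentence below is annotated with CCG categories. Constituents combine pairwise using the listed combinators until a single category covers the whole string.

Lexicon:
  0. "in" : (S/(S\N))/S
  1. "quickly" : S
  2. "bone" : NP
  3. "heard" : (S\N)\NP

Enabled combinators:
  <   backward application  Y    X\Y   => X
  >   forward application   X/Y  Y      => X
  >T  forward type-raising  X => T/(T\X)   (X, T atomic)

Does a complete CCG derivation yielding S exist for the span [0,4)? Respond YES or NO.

YES

[0,4] S   >
  [0,2] S/(S\N)   >
    [0,1] "in" : (S/(S\N))/S
    [1,2] "quickly" : S
  [2,4] S\N   <
    [2,3] "bone" : NP
    [3,4] "heard" : (S\N)\NP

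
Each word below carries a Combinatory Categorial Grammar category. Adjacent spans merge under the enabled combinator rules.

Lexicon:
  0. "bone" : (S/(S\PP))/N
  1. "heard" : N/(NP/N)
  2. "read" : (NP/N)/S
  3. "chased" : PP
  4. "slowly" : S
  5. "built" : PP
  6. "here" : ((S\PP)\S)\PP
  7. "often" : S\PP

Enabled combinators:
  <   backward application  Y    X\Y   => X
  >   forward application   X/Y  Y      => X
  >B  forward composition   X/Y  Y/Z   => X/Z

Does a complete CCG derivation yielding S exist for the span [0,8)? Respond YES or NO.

[0,8] S   >
  [0,7] S/(S\PP)   >
    [0,1] "bone" : (S/(S\PP))/N
    [1,7] N   >
      [1,3] N/S   >B
        [1,2] "heard" : N/(NP/N)
        [2,3] "read" : (NP/N)/S
      [3,7] S   <
        [3,4] "chased" : PP
        [4,7] S\PP   <
          [4,5] "slowly" : S
          [5,7] (S\PP)\S   <
            [5,6] "built" : PP
            [6,7] "here" : ((S\PP)\S)\PP
  [7,8] "often" : S\PP

YES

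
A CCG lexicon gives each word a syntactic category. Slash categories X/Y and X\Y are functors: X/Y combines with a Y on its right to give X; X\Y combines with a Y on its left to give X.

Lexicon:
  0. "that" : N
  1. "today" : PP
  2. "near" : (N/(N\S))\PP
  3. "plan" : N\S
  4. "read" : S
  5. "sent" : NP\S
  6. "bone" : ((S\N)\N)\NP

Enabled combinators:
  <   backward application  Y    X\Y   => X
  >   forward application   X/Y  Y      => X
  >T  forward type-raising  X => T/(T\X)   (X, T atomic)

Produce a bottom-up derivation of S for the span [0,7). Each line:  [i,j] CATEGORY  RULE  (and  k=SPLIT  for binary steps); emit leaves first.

[0,1] N  lex  "that"
[0,1] S/(S\N)  >T
[1,2] PP  lex  "today"
[2,3] (N/(N\S))\PP  lex  "near"
[1,3] N/(N\S)  <  k=2
[3,4] N\S  lex  "plan"
[1,4] N  >  k=3
[4,5] S  lex  "read"
[5,6] NP\S  lex  "sent"
[4,6] NP  <  k=5
[6,7] ((S\N)\N)\NP  lex  "bone"
[4,7] (S\N)\N  <  k=6
[1,7] S\N  <  k=4
[0,7] S  >  k=1

[0,7] S   >
  [0,1] S/(S\N)   >T
    [0,1] "that" : N
  [1,7] S\N   <
    [1,4] N   >
      [1,3] N/(N\S)   <
        [1,2] "today" : PP
        [2,3] "near" : (N/(N\S))\PP
      [3,4] "plan" : N\S
    [4,7] (S\N)\N   <
      [4,6] NP   <
        [4,5] "read" : S
        [5,6] "sent" : NP\S
      [6,7] "bone" : ((S\N)\N)\NP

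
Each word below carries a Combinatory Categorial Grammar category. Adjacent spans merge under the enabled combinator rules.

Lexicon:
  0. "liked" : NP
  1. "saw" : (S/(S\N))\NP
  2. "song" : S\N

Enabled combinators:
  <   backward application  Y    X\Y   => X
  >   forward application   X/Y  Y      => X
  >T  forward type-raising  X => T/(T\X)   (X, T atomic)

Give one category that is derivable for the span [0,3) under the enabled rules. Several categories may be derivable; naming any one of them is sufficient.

[0,3] S   >
  [0,2] S/(S\N)   <
    [0,1] "liked" : NP
    [1,2] "saw" : (S/(S\N))\NP
  [2,3] "song" : S\N

S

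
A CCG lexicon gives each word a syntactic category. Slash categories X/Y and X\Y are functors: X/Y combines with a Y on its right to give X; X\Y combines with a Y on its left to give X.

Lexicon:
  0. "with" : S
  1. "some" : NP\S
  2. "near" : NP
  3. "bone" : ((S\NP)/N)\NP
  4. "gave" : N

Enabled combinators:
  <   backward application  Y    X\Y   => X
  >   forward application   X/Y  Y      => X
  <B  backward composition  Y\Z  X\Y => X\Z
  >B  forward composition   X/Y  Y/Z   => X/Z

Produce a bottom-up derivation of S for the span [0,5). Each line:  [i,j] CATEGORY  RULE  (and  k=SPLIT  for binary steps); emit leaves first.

[0,1] S  lex  "with"
[1,2] NP\S  lex  "some"
[0,2] NP  <  k=1
[2,3] NP  lex  "near"
[3,4] ((S\NP)/N)\NP  lex  "bone"
[2,4] (S\NP)/N  <  k=3
[4,5] N  lex  "gave"
[2,5] S\NP  >  k=4
[0,5] S  <  k=2

[0,5] S   <
  [0,2] NP   <
    [0,1] "with" : S
    [1,2] "some" : NP\S
  [2,5] S\NP   >
    [2,4] (S\NP)/N   <
      [2,3] "near" : NP
      [3,4] "bone" : ((S\NP)/N)\NP
    [4,5] "gave" : N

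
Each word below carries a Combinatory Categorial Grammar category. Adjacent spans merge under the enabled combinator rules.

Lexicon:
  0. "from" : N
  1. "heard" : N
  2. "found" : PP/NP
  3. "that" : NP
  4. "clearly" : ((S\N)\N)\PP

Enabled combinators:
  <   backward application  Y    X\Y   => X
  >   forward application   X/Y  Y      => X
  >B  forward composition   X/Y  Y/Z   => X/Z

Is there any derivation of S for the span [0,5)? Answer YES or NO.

YES

[0,5] S   <
  [0,1] "from" : N
  [1,5] S\N   <
    [1,2] "heard" : N
    [2,5] (S\N)\N   <
      [2,4] PP   >
        [2,3] "found" : PP/NP
        [3,4] "that" : NP
      [4,5] "clearly" : ((S\N)\N)\PP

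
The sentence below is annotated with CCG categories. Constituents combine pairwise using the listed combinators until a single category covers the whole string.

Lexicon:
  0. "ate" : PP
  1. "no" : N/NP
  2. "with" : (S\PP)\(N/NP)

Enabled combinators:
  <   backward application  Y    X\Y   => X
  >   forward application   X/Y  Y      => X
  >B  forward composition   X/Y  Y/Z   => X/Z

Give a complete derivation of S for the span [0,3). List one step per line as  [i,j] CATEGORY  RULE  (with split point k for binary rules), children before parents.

[0,3] S   <
  [0,1] "ate" : PP
  [1,3] S\PP   <
    [1,2] "no" : N/NP
    [2,3] "with" : (S\PP)\(N/NP)

[0,1] PP  lex  "ate"
[1,2] N/NP  lex  "no"
[2,3] (S\PP)\(N/NP)  lex  "with"
[1,3] S\PP  <  k=2
[0,3] S  <  k=1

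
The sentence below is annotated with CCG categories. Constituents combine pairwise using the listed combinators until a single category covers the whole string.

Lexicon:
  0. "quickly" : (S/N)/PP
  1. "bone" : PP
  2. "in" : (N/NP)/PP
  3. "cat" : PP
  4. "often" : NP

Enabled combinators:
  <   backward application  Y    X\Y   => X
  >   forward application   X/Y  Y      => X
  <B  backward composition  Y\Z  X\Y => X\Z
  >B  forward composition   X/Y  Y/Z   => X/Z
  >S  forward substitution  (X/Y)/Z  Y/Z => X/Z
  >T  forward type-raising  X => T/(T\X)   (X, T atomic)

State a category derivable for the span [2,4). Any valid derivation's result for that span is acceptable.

[0,5] S   >
  [0,4] S/NP   >B
    [0,2] S/N   >
      [0,1] "quickly" : (S/N)/PP
      [1,2] "bone" : PP
    [2,4] N/NP   >
      [2,3] "in" : (N/NP)/PP
      [3,4] "cat" : PP
  [4,5] "often" : NP

N/NP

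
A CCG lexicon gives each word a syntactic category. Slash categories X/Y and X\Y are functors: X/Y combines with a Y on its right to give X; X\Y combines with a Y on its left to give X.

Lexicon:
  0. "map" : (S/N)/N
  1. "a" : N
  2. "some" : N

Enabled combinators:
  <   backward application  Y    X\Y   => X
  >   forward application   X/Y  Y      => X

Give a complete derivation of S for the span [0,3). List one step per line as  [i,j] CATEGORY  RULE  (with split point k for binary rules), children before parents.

[0,3] S   >
  [0,2] S/N   >
    [0,1] "map" : (S/N)/N
    [1,2] "a" : N
  [2,3] "some" : N

[0,1] (S/N)/N  lex  "map"
[1,2] N  lex  "a"
[0,2] S/N  >  k=1
[2,3] N  lex  "some"
[0,3] S  >  k=2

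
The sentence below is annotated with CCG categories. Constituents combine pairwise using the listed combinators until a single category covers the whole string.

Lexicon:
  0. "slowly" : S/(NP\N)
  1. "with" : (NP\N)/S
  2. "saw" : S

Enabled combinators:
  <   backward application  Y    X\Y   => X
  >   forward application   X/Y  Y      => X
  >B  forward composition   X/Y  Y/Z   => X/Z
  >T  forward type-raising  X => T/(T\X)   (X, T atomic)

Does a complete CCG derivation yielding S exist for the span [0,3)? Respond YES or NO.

YES

[0,3] S   >
  [0,1] "slowly" : S/(NP\N)
  [1,3] NP\N   >
    [1,2] "with" : (NP\N)/S
    [2,3] "saw" : S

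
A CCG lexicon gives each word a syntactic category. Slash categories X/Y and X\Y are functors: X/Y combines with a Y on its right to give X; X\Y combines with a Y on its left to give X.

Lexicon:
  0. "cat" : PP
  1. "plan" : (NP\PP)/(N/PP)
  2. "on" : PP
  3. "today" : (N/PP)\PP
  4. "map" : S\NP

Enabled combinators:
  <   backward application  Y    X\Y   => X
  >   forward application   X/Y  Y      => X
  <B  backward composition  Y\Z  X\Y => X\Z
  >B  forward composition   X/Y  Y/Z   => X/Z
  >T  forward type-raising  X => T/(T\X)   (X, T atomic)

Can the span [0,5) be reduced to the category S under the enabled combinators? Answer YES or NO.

YES

[0,5] S   <
  [0,4] NP   <
    [0,1] "cat" : PP
    [1,4] NP\PP   >
      [1,2] "plan" : (NP\PP)/(N/PP)
      [2,4] N/PP   <
        [2,3] "on" : PP
        [3,4] "today" : (N/PP)\PP
  [4,5] "map" : S\NP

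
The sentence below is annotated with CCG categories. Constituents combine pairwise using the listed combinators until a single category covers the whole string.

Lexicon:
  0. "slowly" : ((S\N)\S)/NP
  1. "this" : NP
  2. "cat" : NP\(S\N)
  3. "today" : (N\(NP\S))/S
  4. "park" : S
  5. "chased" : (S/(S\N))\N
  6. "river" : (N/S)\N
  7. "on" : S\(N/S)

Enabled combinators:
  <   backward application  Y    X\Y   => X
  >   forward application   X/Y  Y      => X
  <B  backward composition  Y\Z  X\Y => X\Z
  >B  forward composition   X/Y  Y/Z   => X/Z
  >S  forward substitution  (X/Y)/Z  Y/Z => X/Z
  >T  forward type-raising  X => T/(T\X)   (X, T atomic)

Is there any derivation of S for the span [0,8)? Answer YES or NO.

[0,8] S   >
  [0,6] S/(S\N)   <
    [0,5] N   <
      [0,3] NP\S   <B
        [0,2] (S\N)\S   >
          [0,1] "slowly" : ((S\N)\S)/NP
          [1,2] "this" : NP
        [2,3] "cat" : NP\(S\N)
      [3,5] N\(NP\S)   >
        [3,4] "today" : (N\(NP\S))/S
        [4,5] "park" : S
    [5,6] "chased" : (S/(S\N))\N
  [6,8] S\N   <B
    [6,7] "river" : (N/S)\N
    [7,8] "on" : S\(N/S)

YES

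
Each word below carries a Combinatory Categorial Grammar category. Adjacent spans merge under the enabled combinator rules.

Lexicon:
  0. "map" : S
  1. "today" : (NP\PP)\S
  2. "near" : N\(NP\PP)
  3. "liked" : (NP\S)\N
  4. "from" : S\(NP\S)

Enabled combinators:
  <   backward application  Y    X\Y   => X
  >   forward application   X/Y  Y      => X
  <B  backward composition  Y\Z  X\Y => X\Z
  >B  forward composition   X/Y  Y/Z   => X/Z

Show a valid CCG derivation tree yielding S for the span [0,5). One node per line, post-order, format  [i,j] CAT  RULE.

[0,1] S  lex  "map"
[1,2] (NP\PP)\S  lex  "today"
[0,2] NP\PP  <  k=1
[2,3] N\(NP\PP)  lex  "near"
[0,3] N  <  k=2
[3,4] (NP\S)\N  lex  "liked"
[4,5] S\(NP\S)  lex  "from"
[3,5] S\N  <B  k=4
[0,5] S  <  k=3

[0,5] S   <
  [0,3] N   <
    [0,2] NP\PP   <
      [0,1] "map" : S
      [1,2] "today" : (NP\PP)\S
    [2,3] "near" : N\(NP\PP)
  [3,5] S\N   <B
    [3,4] "liked" : (NP\S)\N
    [4,5] "from" : S\(NP\S)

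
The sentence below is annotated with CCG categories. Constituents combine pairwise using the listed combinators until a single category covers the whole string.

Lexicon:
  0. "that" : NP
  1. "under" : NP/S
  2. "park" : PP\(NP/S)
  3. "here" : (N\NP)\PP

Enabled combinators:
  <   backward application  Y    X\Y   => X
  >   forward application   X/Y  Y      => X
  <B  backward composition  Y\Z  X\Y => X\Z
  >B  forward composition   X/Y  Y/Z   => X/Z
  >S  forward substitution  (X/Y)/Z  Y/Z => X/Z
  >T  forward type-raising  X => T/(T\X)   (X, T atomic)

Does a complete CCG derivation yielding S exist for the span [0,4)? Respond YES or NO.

NO

NP NP/S PP\(NP/S) (N\NP)\PP
CKY chart[0,4] = {N, N/(N\N), NP/(NP\N), PP/(PP\N), S/(S\N)}; S ∉ chart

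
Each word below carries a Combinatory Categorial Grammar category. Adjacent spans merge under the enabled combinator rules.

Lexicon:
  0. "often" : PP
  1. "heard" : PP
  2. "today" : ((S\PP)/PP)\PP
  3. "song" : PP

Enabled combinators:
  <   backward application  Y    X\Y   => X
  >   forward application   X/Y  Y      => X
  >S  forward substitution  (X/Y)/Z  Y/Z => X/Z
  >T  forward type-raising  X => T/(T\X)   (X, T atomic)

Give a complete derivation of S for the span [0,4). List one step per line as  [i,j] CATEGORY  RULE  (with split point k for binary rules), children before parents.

[0,1] PP  lex  "often"
[0,1] S/(S\PP)  >T
[1,2] PP  lex  "heard"
[2,3] ((S\PP)/PP)\PP  lex  "today"
[1,3] (S\PP)/PP  <  k=2
[3,4] PP  lex  "song"
[1,4] S\PP  >  k=3
[0,4] S  >  k=1

[0,4] S   >
  [0,1] S/(S\PP)   >T
    [0,1] "often" : PP
  [1,4] S\PP   >
    [1,3] (S\PP)/PP   <
      [1,2] "heard" : PP
      [2,3] "today" : ((S\PP)/PP)\PP
    [3,4] "song" : PP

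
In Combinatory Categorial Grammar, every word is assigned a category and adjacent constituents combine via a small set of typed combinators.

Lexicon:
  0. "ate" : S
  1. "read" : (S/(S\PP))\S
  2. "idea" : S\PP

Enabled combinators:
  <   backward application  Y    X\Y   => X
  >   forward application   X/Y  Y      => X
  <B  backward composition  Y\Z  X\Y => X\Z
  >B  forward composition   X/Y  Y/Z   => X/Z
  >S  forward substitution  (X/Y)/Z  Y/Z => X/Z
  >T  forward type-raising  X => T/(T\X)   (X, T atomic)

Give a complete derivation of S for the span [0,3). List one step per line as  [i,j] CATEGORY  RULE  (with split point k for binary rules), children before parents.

[0,3] S   >
  [0,2] S/(S\PP)   <
    [0,1] "ate" : S
    [1,2] "read" : (S/(S\PP))\S
  [2,3] "idea" : S\PP

[0,1] S  lex  "ate"
[1,2] (S/(S\PP))\S  lex  "read"
[0,2] S/(S\PP)  <  k=1
[2,3] S\PP  lex  "idea"
[0,3] S  >  k=2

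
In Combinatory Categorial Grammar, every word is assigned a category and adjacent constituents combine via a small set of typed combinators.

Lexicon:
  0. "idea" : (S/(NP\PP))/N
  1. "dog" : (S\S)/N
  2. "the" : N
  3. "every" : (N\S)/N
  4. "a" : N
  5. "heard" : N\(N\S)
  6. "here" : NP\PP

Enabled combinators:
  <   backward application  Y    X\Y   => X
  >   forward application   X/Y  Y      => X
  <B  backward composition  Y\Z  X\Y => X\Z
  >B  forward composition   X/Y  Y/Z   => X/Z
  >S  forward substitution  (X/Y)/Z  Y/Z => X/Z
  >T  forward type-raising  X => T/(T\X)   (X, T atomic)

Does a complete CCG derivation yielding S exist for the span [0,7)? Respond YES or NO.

[0,7] S   >
  [0,6] S/(NP\PP)   >
    [0,1] "idea" : (S/(NP\PP))/N
    [1,6] N   <
      [1,5] N\S   <B
        [1,3] S\S   >
          [1,2] "dog" : (S\S)/N
          [2,3] "the" : N
        [3,5] N\S   >
          [3,4] "every" : (N\S)/N
          [4,5] "a" : N
      [5,6] "heard" : N\(N\S)
  [6,7] "here" : NP\PP

YES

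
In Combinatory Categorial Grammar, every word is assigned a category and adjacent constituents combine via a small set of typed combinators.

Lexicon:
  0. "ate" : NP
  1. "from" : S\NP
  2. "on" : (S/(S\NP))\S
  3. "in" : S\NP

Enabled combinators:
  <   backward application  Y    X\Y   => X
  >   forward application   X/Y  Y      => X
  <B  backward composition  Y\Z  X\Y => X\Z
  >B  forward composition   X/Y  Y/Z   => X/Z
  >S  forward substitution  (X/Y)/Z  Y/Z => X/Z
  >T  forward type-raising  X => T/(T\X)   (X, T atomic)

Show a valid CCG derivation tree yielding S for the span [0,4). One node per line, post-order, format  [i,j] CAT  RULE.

[0,1] NP  lex  "ate"
[0,1] S/(S\NP)  >T
[1,2] S\NP  lex  "from"
[0,2] S  >  k=1
[2,3] (S/(S\NP))\S  lex  "on"
[0,3] S/(S\NP)  <  k=2
[3,4] S\NP  lex  "in"
[0,4] S  >  k=3

[0,4] S   >
  [0,3] S/(S\NP)   <
    [0,2] S   >
      [0,1] S/(S\NP)   >T
        [0,1] "ate" : NP
      [1,2] "from" : S\NP
    [2,3] "on" : (S/(S\NP))\S
  [3,4] "in" : S\NP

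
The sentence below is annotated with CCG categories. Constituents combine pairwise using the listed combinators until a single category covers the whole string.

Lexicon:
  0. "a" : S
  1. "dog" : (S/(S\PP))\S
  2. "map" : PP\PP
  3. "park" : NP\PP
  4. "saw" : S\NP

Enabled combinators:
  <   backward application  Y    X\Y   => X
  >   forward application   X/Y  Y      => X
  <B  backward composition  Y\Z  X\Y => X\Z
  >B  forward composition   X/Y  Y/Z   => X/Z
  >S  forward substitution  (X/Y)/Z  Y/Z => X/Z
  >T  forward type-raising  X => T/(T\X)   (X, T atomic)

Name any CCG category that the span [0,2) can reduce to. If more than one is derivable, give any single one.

[0,5] S   >
  [0,2] S/(S\PP)   <
    [0,1] "a" : S
    [1,2] "dog" : (S/(S\PP))\S
  [2,5] S\PP   <B
    [2,3] "map" : PP\PP
    [3,5] S\PP   <B
      [3,4] "park" : NP\PP
      [4,5] "saw" : S\NP

S/(S\PP)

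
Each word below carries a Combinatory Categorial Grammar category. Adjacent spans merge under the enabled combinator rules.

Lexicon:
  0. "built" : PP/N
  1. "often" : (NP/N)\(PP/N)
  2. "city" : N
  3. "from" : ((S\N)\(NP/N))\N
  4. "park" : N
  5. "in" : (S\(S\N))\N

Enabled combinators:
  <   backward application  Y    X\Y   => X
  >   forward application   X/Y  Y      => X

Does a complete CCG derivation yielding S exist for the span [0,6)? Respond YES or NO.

YES

[0,6] S   <
  [0,4] S\N   <
    [0,2] NP/N   <
      [0,1] "built" : PP/N
      [1,2] "often" : (NP/N)\(PP/N)
    [2,4] (S\N)\(NP/N)   <
      [2,3] "city" : N
      [3,4] "from" : ((S\N)\(NP/N))\N
  [4,6] S\(S\N)   <
    [4,5] "park" : N
    [5,6] "in" : (S\(S\N))\N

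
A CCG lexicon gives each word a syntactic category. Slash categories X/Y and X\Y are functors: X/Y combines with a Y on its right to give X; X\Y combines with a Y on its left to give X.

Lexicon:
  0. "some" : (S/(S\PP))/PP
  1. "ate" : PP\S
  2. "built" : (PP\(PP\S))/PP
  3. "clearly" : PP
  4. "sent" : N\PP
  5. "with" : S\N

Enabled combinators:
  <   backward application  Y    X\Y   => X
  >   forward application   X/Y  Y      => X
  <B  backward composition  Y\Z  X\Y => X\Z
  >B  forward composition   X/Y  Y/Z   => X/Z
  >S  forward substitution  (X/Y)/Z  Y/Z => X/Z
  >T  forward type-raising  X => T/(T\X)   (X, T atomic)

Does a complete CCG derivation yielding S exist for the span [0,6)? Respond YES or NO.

[0,6] S   >
  [0,4] S/(S\PP)   >
    [0,1] "some" : (S/(S\PP))/PP
    [1,4] PP   <
      [1,2] "ate" : PP\S
      [2,4] PP\(PP\S)   >
        [2,3] "built" : (PP\(PP\S))/PP
        [3,4] "clearly" : PP
  [4,6] S\PP   <B
    [4,5] "sent" : N\PP
    [5,6] "with" : S\N

YES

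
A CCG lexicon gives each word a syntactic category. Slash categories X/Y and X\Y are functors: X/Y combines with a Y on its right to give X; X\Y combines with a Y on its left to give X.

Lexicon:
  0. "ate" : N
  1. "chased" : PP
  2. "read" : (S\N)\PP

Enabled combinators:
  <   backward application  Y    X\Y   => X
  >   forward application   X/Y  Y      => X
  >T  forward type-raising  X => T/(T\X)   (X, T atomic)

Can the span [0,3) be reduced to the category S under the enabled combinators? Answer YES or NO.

YES

[0,3] S   <
  [0,1] "ate" : N
  [1,3] S\N   <
    [1,2] "chased" : PP
    [2,3] "read" : (S\N)\PP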